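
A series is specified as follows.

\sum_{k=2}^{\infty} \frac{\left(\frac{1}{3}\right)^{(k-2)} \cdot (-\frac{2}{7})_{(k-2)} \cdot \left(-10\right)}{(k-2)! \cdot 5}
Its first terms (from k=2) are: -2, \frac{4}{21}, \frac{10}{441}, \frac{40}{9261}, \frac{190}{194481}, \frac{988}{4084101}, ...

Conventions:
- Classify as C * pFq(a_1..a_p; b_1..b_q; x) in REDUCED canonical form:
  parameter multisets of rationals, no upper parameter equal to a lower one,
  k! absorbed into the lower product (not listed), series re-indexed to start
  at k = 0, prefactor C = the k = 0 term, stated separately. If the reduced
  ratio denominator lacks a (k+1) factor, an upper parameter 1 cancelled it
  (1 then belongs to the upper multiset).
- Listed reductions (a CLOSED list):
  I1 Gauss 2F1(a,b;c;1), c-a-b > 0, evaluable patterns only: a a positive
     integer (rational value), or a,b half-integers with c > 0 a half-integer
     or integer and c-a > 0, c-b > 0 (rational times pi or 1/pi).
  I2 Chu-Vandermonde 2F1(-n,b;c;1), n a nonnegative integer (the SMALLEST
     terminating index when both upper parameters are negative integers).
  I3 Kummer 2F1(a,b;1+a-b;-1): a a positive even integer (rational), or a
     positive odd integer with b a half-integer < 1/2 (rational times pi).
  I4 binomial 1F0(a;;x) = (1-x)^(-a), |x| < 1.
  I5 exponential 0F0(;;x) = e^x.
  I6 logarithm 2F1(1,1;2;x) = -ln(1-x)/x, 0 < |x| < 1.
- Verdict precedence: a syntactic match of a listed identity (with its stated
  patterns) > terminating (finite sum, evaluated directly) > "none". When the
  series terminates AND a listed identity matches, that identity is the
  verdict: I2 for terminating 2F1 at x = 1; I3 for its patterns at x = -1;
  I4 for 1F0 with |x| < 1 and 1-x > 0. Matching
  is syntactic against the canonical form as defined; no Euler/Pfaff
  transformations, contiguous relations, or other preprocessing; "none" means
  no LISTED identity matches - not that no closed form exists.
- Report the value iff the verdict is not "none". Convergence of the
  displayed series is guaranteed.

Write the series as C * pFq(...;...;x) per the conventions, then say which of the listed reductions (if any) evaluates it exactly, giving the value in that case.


x = \frac{1}{3} here; the reduced form reads 1F0, upper {-\frac{2}{7}}, lower {-}, C = -2. Verdict: this is binomial (I4) (the 1F0 binomial series: exponent 2/7, x = \frac{1}{3}). Exact value: \left(-2\right) \cdot \left(\frac{2}{3}\right)^{\frac{2}{7}}.

Key observation: t_0 being -2, the constant factors (C = -2, x = 1/3) combine into one prefactor.
Term ratio: r(k) = \frac{1}{3} * (k-\frac{2}{7}) / [(k+1)] - rational in k, leading ratio \frac{1}{3}; with t_0 = -2, classification follows.


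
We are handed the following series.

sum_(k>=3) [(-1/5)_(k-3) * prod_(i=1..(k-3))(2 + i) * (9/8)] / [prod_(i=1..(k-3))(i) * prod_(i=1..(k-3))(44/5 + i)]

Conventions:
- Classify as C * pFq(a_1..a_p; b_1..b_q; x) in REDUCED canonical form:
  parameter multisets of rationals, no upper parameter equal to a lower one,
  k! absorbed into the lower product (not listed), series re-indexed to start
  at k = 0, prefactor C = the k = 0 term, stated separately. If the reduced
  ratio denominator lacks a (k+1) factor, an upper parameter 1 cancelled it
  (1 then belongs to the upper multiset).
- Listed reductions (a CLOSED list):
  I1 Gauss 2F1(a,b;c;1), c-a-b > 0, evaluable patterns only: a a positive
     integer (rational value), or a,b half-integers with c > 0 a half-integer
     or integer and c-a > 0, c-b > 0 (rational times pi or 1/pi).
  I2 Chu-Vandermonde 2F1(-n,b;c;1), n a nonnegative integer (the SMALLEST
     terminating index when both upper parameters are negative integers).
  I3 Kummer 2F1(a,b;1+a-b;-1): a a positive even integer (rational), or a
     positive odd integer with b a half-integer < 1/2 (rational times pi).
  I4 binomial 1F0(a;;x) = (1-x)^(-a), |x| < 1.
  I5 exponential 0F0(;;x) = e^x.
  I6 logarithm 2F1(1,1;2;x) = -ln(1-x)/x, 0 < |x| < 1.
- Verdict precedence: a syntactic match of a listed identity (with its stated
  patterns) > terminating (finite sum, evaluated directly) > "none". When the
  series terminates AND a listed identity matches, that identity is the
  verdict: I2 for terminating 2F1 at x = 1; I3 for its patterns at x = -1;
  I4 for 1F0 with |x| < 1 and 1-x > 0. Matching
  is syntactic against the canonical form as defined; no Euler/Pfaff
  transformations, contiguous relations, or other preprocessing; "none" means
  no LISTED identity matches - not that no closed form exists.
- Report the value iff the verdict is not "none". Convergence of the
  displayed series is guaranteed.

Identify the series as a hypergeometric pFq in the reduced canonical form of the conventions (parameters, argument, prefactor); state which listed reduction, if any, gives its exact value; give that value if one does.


Canonical form: C = 9/8 times 2F1 with upper {-1/5, 3}, lower {49/5}, x = 1. Verdict: Gauss (I1, integer-parameter pattern) matches (x = 1: the Gamma ratio telescopes since c-a-b = 7 > 0 and a = 3 in Z>0). Sum: 7293/7000.

Key observation: t_0 being 9/8, the lower running product (C = 9/8, x = 1) is a rising factorial.
Step ratio: r(k) = 1 * (k-1/5) (k+3) / [(k+49/5) (k+1)] - rational in k. x = 1; t_0 = 9/8; negate the roots.


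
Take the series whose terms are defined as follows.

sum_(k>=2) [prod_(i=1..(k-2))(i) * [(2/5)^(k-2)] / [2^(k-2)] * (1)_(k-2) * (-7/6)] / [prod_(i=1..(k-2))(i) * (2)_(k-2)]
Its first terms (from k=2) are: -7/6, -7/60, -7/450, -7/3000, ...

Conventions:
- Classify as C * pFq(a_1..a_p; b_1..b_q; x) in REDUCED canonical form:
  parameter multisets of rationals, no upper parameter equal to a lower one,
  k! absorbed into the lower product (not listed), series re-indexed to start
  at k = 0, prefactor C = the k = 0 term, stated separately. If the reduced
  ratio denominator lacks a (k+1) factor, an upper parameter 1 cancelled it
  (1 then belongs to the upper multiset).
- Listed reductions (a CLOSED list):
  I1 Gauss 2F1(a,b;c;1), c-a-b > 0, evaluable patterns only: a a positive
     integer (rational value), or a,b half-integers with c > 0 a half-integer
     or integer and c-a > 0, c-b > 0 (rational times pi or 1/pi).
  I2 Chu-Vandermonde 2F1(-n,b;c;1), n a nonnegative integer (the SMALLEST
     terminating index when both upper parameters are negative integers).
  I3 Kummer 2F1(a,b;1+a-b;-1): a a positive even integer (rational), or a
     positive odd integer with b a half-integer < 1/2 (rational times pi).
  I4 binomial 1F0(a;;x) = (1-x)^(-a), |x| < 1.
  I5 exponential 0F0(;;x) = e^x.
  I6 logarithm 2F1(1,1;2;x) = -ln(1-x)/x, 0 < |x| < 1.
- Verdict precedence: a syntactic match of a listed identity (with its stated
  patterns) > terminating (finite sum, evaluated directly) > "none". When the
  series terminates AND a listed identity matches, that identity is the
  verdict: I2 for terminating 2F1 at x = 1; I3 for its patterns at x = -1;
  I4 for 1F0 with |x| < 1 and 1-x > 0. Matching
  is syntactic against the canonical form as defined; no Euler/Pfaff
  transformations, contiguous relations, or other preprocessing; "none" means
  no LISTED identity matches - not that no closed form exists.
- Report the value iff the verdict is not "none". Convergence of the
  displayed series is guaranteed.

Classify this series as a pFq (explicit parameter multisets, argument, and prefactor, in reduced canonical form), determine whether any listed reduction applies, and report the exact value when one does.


Structural cue: t_0 being -7/6, the running product (C = -7/6, x = 1/5) telescopes to a rising factorial.
Term ratio: r(k) = (1/5) * (k+1) (k+1) / [(k+2) (k+1)] - poly over poly, x = (1/5) from leading terms; C = -7/6 at k = 0.

With C = -7/6: the canonical form is 2F1(1, 1; 2; 1/5). Verdict: this is logarithm (I6) (the logarithm: parameters (1,1;2), x = 1/5). Sum: (35/6) * ln(4/5).


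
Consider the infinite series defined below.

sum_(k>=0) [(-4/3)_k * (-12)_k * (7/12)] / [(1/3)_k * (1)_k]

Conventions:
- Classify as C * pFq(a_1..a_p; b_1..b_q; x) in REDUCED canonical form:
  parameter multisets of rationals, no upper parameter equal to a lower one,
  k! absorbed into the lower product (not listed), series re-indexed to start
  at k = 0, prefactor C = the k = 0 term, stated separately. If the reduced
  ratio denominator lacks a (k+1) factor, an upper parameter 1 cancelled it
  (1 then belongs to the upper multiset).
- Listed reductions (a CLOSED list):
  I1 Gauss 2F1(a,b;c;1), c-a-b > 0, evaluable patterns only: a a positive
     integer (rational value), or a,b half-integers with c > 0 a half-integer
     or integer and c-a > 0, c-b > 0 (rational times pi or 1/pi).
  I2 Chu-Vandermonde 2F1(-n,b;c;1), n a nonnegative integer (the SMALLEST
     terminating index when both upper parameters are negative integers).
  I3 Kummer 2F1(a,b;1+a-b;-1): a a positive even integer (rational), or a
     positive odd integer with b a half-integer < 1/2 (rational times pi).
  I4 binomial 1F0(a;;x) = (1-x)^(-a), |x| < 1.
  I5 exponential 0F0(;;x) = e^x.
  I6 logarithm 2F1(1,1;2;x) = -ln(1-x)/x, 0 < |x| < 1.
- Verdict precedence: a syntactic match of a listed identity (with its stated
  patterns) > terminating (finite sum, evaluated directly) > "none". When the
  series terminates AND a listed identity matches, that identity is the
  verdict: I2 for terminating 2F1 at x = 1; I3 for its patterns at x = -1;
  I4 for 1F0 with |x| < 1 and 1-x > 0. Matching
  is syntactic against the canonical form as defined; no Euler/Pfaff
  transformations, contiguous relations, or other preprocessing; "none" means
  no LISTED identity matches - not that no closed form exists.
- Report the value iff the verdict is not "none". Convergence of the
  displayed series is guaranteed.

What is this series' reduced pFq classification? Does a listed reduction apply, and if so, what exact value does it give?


With C = 7/12: the canonical form is 2F1(-12, -4/3; 1/3; 1). Verdict (x = 1): Vandermonde's identity (I2) applies (terminating 2F1 at x = 1 with n = 12, b = -4/3, c = 1/3). Its exact value is 4669/93.

Key observation: t_0 = 7/12 here, and (1)_k (prefactor 7/12) is k! itself.
Consecutive-term ratio: r(k) = 1 * (k-12) (k-4/3) / [(k+1/3) (k+1)] - rational; roots negated = parameters, x = 1, C = 7/12.


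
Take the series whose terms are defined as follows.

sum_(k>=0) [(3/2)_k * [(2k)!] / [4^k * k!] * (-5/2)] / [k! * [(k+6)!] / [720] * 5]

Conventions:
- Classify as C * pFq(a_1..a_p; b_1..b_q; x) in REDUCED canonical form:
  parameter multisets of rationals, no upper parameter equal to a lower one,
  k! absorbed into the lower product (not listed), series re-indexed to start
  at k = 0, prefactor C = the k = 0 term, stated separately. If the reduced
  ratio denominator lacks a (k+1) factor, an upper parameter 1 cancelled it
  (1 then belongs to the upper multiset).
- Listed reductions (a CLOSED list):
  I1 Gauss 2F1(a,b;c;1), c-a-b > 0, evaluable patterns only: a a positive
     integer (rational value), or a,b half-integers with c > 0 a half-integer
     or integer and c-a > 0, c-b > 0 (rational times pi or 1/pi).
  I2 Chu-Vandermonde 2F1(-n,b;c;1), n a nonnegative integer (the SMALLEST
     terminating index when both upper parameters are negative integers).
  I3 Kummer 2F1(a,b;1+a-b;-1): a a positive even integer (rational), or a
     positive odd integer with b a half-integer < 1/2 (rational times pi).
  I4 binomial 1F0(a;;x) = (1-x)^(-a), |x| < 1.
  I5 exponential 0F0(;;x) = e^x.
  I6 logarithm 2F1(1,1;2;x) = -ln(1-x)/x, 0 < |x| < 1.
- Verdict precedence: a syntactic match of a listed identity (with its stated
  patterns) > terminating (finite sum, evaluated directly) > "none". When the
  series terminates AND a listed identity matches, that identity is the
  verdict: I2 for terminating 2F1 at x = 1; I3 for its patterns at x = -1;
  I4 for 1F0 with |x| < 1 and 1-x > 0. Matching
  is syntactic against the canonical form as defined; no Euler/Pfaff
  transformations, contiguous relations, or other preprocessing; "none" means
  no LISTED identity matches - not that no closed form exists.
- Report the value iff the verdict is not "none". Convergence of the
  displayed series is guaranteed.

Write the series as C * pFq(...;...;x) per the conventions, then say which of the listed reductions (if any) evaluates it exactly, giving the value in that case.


First insight: x = 1 and the (2k)!/(4^k k!) block (prefactor -1/2) is the Pochhammer (1/2)_k.
Consecutive-term ratio: r(k) = 1 * (k+1/2) (k+3/2) / [(k+7) (k+1)] - rational; roots negated = parameters, x = 1, C = -1/2.

x = 1 here; the reduced form reads 2F1, upper {1/2, 3/2}, lower {7}, C = -1/2. Verdict: Gauss (I1, half-integer pattern) applies (x = 1; upper {1/2, 3/2} half-integers, c = 7 in the evaluable pattern). Value: (-131072/72765) / pi.


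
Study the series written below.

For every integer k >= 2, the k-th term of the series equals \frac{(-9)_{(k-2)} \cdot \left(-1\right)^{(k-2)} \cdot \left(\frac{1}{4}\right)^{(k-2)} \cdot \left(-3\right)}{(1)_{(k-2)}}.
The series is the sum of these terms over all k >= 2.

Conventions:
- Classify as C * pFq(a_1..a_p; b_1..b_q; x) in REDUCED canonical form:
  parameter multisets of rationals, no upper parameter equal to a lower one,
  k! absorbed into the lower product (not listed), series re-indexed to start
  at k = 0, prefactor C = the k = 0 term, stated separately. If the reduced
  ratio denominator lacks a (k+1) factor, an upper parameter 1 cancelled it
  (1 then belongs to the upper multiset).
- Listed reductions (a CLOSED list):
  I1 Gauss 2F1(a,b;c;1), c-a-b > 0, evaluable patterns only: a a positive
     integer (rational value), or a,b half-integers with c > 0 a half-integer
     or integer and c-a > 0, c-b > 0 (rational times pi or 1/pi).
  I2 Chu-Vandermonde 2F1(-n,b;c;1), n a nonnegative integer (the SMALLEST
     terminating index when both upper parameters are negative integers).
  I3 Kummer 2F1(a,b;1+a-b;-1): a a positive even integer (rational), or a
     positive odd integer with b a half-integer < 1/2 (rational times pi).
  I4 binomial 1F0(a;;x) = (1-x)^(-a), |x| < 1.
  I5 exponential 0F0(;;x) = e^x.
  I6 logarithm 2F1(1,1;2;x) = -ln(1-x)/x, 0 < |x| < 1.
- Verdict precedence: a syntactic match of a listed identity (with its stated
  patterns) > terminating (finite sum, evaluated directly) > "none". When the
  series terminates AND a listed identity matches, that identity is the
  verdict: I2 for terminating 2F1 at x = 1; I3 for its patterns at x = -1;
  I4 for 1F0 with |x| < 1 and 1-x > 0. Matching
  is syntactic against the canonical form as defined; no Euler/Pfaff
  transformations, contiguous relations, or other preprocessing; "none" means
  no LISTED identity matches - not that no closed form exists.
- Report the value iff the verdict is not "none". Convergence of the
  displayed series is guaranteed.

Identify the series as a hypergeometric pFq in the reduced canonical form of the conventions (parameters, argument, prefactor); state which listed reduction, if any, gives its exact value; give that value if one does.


Canonical form: C = -3 times 1F0 with upper {-9}, lower {-}, x = -\frac{1}{4}. Verdict: the I4 binomial reduction matches (the 1F0 binomial series: exponent 9, x = -\frac{1}{4}). Hence: -\frac{5859375}{262144}.

Structural cue: from the first term -3: (1)_k (prefactor -3) is k! itself.
Step ratio: r(k) = -\frac{1}{4} * (k-9) / [(k+1)] - rational; roots negated = parameters, x = -\frac{1}{4}, C = -3.


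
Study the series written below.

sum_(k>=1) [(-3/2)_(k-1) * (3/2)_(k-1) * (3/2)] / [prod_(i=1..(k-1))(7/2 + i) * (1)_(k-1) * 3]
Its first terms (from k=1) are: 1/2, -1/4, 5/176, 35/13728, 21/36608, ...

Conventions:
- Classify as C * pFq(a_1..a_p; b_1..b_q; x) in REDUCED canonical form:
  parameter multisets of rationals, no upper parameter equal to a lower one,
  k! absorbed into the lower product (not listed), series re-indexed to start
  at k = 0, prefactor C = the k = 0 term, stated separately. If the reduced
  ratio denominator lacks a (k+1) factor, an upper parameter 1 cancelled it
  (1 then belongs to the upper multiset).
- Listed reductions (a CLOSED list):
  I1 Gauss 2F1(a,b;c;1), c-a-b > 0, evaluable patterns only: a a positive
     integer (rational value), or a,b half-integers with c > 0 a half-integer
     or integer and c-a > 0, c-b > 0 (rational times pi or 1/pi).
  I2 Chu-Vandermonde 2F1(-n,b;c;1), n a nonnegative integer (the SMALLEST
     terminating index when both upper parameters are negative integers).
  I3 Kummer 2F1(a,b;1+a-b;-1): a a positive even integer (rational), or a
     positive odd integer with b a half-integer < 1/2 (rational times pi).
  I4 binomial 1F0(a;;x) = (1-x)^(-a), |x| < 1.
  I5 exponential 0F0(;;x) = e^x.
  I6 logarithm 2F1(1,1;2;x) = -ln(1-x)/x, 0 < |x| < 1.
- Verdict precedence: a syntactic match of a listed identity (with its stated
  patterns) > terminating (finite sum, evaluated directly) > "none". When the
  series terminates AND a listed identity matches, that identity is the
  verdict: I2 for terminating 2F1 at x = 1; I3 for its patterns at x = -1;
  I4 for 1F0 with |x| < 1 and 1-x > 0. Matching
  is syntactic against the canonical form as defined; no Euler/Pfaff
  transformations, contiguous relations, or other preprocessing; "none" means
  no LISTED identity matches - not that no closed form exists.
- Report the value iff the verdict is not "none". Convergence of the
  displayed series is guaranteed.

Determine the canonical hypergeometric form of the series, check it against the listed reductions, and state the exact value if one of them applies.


Classification (C = 1/2): 2F1 with upper {-3/2, 3/2}, lower {9/2}, argument x = 1. Verdict at x = 1: Gauss's theorem I1 (half-integer case) matches (x = 1; upper {-3/2, 3/2} half-integers, c = 9/2 in the evaluable pattern). Exact value: (735/8192) * pi.

The tell: t_0 being 1/2, (1)_k (prefactor 1/2) is k! itself.
Step ratio: r(k) = 1 * (k-3/2) (k+3/2) / [(k+9/2) (k+1)] - rational; roots negated = parameters, x = 1, C = 1/2.


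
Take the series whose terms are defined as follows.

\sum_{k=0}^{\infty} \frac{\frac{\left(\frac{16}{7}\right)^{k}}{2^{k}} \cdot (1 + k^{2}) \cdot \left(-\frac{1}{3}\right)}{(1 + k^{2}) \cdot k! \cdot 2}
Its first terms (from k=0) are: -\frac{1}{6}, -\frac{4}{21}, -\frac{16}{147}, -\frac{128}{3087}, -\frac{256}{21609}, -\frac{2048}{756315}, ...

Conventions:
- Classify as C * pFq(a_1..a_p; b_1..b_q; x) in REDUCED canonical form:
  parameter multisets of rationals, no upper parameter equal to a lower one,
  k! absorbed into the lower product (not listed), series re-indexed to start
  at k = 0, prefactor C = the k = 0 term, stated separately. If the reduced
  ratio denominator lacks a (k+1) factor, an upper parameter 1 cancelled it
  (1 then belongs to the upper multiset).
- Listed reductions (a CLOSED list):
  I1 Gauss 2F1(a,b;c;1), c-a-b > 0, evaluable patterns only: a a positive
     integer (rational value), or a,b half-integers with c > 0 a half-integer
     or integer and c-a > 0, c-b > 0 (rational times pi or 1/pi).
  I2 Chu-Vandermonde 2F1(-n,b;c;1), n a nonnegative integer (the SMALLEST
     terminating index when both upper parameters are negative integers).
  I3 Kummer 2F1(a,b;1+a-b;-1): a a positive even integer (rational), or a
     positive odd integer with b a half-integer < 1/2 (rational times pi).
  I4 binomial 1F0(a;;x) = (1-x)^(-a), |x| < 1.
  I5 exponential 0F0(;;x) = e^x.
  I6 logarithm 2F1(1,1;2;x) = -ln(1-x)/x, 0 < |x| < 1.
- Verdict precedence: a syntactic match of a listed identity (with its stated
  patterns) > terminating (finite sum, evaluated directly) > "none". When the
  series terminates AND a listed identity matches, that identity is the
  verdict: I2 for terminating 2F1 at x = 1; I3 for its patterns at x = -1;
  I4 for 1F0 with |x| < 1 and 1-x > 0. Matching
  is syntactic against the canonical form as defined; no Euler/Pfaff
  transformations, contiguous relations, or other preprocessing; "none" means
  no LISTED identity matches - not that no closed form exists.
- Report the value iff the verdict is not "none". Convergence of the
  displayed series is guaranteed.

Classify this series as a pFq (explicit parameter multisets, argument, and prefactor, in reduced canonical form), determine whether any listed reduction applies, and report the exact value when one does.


With C = -\frac{1}{6}: the canonical form is 0F0(-; -; \frac{8}{7}). Verdict: the exponential series (I5) fires (the 0F0 exponential series at x = \frac{8}{7}). Exact value: \left(-\frac{1}{6}\right) \cdot e^{\frac{8}{7}}.

First insight: t_0 = -\frac{1}{6} here, and the factor k^2 + 1 cancels (top and bottom), leaving C = -1/6, x = 8/7.
Adjacent-term ratio: r(k) = \frac{8}{7} * 1 / [(k+1)] - rational in k. x = \frac{8}{7}; t_0 = -\frac{1}{6}; negate the roots.


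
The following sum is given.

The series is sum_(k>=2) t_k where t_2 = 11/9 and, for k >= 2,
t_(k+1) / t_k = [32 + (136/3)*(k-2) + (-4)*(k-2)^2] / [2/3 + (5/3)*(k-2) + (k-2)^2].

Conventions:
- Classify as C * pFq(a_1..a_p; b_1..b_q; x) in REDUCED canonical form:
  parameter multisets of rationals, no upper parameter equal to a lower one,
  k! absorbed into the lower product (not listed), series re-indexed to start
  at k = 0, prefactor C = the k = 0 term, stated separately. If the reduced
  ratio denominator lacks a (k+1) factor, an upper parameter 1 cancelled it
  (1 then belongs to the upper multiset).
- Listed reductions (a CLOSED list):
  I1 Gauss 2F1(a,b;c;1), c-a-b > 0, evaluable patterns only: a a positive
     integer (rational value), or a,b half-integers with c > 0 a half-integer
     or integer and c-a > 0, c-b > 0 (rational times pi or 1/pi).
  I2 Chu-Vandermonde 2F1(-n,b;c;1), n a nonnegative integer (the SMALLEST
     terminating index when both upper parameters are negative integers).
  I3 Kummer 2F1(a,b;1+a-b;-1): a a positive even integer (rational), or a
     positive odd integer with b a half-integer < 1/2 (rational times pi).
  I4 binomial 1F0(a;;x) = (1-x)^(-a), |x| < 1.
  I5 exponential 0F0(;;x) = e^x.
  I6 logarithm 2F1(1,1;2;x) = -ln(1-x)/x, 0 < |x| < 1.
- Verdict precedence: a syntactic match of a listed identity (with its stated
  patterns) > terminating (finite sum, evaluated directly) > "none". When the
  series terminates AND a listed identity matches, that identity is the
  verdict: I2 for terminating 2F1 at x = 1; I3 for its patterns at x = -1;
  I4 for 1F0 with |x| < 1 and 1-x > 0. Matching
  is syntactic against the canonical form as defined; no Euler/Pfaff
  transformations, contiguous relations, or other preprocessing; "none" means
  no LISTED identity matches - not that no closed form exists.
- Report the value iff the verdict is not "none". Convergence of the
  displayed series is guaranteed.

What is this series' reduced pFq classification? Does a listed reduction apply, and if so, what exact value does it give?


x = -4 here; the reduced form reads 1F0, upper {-12}, lower {-}, C = 11/9. Verdict: terminating - no listed pattern fits, but -12 in the upper list cuts the series at k = 12; direct evaluation. Its exact value is 2685546875/9.

First insight: x = (-4) and cancel k + 2/3 from the displayed ratio first; then prefactor 11/9.
Adjacent-term ratio: r(k) = (-4) * (k-12) / [(k+1)] - poly over poly, x = (-4) from leading terms; C = 11/9 at k = 0.


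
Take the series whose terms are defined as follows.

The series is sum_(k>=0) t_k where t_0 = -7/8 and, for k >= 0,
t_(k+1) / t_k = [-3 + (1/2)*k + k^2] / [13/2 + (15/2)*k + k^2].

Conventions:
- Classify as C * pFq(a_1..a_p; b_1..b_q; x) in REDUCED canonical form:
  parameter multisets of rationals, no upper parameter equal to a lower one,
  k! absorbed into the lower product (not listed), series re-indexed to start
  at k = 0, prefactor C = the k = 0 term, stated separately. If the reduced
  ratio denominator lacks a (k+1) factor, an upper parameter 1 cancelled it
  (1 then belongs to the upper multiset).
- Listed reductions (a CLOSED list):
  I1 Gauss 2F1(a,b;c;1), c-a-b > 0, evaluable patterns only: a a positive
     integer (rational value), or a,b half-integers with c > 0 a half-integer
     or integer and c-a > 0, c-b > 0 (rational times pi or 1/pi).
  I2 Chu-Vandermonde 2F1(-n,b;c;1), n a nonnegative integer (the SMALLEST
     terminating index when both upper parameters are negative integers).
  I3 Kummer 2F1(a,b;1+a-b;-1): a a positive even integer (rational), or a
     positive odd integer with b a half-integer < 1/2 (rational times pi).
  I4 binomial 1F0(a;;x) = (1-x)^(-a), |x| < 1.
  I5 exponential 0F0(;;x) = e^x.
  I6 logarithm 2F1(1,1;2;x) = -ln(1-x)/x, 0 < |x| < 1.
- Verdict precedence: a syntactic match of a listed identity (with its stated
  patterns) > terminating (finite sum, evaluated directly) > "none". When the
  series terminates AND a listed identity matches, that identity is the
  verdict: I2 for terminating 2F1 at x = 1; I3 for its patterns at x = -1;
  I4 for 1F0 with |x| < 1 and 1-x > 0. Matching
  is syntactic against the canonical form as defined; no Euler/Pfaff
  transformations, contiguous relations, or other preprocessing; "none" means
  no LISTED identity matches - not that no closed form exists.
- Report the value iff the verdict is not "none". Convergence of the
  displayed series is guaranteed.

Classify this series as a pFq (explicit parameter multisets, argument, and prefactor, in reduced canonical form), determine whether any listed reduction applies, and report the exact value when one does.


Reduced: x = 1, 2F1, upper = {-3/2, 2}, lower = {13/2}, C = -7/8. Verdict: the Gauss summation I1 matches (x = 1: the Gamma ratio telescopes since c-a-b = 6 > 0 and a = 2 in Z>0). Sum: -33/64.

Key observation: t_0 being -7/8, roots of the ratio polynomials (C = -7/8, x = 1) are the negated parameters.
Ratio: r(k) = 1 * (k-3/2) (k+2) / [(k+13/2) (k+1)] - rational in k, leading ratio 1; with t_0 = -7/8, classification follows.


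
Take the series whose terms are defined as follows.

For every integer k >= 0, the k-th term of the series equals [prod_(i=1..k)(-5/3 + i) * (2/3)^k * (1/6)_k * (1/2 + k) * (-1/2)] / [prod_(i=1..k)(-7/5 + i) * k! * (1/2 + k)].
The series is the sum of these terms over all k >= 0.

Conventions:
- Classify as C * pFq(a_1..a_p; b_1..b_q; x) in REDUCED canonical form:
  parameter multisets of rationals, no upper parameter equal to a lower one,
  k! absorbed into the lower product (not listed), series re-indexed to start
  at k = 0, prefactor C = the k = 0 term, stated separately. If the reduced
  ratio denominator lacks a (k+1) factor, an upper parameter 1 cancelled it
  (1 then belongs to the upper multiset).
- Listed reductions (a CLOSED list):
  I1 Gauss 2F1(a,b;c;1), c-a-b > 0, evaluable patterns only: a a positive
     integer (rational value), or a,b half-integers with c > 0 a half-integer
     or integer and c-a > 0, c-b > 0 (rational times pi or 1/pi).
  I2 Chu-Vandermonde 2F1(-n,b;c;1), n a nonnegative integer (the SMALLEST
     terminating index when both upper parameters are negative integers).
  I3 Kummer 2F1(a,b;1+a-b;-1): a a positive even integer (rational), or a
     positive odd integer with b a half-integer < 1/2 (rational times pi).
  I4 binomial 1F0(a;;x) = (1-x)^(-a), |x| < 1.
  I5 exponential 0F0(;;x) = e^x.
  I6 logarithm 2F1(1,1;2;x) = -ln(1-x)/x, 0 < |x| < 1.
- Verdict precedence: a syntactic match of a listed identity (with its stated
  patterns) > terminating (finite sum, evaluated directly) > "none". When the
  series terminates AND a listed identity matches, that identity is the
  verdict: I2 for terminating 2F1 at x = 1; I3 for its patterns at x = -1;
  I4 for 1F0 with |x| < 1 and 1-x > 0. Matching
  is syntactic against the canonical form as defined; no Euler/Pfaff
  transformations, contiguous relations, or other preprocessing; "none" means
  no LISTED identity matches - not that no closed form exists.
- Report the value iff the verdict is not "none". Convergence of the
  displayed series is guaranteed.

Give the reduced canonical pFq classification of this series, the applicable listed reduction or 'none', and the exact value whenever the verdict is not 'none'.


Prefactor -1/2, argument 2/3: 2F1 with upper {-2/3, 1/6} over lower {-2/5}. Verdict: none here - no I1-I6 shape fits x = 2/3 with lower {-2/5}.

Key step: with t_0 = -1/2, the lower running product (C = -1/2, x = 2/3) is a rising factorial.
Step ratio: r(k) = (2/3) * (k-2/3) (k+1/6) / [(k-2/5) (k+1)] - poly over poly, x = (2/3) from leading terms; C = -1/2 at k = 0.


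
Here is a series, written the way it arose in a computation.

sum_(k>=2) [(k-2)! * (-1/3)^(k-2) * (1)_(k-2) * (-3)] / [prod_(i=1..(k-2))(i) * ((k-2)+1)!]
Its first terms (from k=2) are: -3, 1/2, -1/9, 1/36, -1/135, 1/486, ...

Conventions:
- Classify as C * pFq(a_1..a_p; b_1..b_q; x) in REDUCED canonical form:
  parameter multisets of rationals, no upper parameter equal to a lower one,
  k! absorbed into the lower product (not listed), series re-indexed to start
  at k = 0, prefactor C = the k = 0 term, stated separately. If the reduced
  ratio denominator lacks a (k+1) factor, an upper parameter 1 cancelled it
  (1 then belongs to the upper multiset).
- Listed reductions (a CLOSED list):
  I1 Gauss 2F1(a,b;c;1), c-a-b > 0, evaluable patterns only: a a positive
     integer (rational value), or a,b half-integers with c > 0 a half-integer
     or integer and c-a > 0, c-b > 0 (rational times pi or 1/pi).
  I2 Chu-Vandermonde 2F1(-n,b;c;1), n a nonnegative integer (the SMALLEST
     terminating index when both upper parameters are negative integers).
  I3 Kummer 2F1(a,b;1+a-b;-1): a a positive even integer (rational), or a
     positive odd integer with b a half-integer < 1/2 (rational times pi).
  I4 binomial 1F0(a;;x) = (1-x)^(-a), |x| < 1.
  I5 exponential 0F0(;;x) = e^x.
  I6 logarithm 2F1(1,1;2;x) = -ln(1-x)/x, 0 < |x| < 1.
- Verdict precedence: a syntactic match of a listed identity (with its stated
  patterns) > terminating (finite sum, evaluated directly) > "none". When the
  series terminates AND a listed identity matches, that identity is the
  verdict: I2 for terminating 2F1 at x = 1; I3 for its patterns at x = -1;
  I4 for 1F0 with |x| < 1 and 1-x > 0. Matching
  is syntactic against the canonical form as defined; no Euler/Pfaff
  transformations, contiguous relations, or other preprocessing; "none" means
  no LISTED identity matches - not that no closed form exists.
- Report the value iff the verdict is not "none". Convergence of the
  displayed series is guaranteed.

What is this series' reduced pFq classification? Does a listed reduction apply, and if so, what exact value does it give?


The tell: t_0 being -3, the factorial ratio (C = -3) (k+a-1)!/(a-1)! is a rising factorial (a)_k.
Term ratio: r(k) = (-1/3) * (k+1) (k+1) / [(k+2) (k+1)] - poly over poly, x = (-1/3) from leading terms; C = -3 at k = 0.

Classification (C = -3): 2F1 with upper {1, 1}, lower {2}, argument x = -1/3. Verdict: logarithm (I6) matches (the logarithm: parameters (1,1;2), x = -1/3). Hence: (-9) * ln(4/3).


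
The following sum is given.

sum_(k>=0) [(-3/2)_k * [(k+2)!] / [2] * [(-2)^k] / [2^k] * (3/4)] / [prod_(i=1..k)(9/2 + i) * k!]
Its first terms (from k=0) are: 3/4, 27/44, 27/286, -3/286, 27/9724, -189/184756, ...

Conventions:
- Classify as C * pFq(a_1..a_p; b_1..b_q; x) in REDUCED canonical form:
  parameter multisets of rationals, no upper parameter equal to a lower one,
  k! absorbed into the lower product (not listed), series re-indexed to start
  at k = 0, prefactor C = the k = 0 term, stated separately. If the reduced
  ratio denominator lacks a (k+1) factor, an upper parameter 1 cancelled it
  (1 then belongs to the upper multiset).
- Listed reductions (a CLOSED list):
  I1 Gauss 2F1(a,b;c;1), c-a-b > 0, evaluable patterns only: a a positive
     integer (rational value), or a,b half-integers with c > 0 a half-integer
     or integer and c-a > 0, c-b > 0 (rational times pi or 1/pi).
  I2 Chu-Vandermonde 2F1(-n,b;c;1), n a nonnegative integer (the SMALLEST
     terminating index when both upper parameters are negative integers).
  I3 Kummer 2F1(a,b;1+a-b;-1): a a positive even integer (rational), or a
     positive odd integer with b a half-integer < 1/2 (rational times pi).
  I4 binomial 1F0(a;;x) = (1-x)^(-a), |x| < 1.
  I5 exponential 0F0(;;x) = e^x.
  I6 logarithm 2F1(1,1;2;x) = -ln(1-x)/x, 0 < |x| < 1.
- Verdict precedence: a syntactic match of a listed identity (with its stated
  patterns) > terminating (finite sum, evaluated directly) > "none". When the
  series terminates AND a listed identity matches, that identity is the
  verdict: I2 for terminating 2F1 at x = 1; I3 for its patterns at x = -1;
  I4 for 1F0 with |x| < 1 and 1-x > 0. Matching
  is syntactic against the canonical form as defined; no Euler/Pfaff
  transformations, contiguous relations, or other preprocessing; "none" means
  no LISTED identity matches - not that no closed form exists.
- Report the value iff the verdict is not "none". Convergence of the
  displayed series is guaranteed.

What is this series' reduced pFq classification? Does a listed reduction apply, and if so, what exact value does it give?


First insight: with t_0 = 3/4, the lower running product (C = 3/4) is a rising factorial.
Adjacent-term ratio: r(k) = (-1) * (k-3/2) (k+3) / [(k+11/2) (k+1)] ; factor over Q: parameters, x = (-1), and C = 3/4.

The series (x = -1) is 2F1: upper {-3/2, 3}, lower {11/2}, prefactor 3/4. Verdict: Kummer (I3) applies (x = -1; c = 11/2 equals 1+a-b for upper {-3/2, 3}: listed pattern). Hence: (945/2048) * pi.


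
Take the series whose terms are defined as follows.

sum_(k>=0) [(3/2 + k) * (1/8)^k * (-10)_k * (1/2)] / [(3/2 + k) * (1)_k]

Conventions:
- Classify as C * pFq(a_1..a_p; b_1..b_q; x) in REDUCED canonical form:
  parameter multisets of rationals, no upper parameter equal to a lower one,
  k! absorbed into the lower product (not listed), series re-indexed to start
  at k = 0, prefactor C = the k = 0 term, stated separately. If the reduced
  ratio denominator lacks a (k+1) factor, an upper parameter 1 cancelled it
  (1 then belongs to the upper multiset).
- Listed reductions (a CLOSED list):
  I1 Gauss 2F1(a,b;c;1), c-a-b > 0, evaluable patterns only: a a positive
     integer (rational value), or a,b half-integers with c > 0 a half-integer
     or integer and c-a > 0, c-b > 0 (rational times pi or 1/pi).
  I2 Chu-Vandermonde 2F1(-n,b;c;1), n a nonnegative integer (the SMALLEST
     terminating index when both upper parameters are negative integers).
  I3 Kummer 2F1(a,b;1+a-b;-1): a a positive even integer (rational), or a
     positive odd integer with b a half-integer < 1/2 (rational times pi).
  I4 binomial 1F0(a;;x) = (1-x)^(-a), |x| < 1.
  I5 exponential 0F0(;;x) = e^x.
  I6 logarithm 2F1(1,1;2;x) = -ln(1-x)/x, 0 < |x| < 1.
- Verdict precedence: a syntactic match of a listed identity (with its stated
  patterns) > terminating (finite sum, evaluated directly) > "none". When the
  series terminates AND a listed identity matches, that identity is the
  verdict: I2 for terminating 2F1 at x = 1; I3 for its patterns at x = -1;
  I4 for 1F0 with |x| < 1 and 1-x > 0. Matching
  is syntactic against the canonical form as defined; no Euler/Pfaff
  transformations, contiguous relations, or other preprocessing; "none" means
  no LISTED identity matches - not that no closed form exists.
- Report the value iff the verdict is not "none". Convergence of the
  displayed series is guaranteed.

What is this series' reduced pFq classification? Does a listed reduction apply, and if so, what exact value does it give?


At argument 1/8: a 1F0 with upper {-10}, lower {-}, scaled by C = 1/2. Verdict: the I4 binomial reduction fires (the 1F0 binomial series: exponent 10, x = 1/8). Hence: 282475249/2147483648.

Structural cue: with t_0 = 1/2, (1)_k (C = 1/2) is k! itself.
Ratio: r(k) = (1/8) * (k-10) / [(k+1)] - rational in k, leading ratio (1/8); with t_0 = 1/2, classification follows.


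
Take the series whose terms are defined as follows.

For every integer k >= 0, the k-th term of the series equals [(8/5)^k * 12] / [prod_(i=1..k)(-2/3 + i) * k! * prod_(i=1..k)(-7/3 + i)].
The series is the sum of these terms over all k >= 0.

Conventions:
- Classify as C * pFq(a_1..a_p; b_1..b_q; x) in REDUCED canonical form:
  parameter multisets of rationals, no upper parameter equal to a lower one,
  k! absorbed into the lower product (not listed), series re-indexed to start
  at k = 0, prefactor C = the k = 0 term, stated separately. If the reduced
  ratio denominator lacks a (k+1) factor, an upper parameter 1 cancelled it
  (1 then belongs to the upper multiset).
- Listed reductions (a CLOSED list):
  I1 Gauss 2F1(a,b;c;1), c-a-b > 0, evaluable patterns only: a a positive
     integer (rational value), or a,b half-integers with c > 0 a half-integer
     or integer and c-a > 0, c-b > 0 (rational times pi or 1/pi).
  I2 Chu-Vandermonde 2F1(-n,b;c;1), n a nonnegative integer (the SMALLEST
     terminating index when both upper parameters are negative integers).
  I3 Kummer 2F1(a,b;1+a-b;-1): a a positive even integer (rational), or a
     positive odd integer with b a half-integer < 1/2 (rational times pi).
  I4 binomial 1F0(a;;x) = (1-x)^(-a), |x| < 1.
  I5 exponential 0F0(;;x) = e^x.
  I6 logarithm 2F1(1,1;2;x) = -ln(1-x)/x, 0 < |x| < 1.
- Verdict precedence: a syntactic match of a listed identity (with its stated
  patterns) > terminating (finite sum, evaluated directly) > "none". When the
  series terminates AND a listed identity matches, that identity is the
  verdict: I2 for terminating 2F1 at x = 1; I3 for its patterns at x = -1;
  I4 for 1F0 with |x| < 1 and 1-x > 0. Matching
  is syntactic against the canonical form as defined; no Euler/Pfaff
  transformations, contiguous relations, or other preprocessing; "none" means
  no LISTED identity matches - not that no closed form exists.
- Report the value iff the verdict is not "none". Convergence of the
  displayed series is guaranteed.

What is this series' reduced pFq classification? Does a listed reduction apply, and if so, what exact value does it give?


This is 12 * 0F2(-; -4/3, 1/3; 8/5) in reduced canonical form. Verdict: no listed reduction: x = 8/5 and upper {-} fail every I1-I6 pattern.

Structural cue: t_0 = 12 here, and the lower running product (C = 12) is a rising factorial.
Consecutive-term ratio: r(k) = (8/5) * 1 / [(k-4/3) (k+1/3) (k+1)] - rational in k. x = (8/5); t_0 = 12; negate the roots.


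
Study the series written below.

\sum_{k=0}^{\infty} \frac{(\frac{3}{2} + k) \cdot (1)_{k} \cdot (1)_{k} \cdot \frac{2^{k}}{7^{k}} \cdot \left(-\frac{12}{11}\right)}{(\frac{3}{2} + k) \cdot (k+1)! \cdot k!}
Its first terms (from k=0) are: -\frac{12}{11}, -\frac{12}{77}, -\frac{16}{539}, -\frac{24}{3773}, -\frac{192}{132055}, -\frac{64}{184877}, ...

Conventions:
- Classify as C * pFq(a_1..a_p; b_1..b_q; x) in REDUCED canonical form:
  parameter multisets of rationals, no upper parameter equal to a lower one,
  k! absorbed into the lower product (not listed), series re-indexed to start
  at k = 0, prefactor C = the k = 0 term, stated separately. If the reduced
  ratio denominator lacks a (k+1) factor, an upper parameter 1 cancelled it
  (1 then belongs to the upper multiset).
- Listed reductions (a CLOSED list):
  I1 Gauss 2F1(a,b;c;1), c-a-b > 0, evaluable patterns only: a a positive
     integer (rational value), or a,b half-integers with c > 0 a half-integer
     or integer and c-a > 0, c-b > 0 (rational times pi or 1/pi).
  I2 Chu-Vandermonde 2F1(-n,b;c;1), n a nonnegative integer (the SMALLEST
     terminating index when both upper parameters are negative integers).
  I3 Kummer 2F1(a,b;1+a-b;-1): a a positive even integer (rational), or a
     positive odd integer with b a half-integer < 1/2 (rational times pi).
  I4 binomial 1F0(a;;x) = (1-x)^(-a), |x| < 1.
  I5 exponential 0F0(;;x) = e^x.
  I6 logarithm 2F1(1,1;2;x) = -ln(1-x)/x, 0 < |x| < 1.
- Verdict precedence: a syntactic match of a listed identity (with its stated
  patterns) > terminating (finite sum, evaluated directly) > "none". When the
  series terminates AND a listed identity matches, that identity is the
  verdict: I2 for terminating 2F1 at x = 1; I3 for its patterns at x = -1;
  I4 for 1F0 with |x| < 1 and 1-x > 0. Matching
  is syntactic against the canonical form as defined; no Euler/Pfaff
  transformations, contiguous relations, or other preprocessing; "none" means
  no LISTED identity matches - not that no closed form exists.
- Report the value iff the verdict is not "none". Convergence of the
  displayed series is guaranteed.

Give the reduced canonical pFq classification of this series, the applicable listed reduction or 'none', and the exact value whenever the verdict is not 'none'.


Reduced: x = \frac{2}{7}, 2F1, upper = {1, 1}, lower = {2}, C = -\frac{12}{11}. Verdict at x = \frac{2}{7}: the logarithmic series (I6) matches (the logarithm: parameters (1,1;2), x = \frac{2}{7}). Hence: \frac{42}{11} \cdot \ln\left(\frac{5}{7}\right).

The tell: with t_0 = -\frac{12}{11}, the two geometric factors (C = -12/11) combine into one argument.
Term ratio: r(k) = \frac{2}{7} * (k+1) (k+1) / [(k+2) (k+1)] - rational in k, leading ratio \frac{2}{7}; with t_0 = -\frac{12}{11}, classification follows.
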